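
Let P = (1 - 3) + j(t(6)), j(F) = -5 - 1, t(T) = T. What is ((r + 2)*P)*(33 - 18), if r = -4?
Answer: 240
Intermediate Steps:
j(F) = -6
P = -8 (P = (1 - 3) - 6 = -2 - 6 = -8)
((r + 2)*P)*(33 - 18) = ((-4 + 2)*(-8))*(33 - 18) = -2*(-8)*15 = 16*15 = 240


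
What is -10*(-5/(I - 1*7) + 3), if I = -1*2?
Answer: -320/9 ≈ -35.556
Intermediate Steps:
I = -2
-10*(-5/(I - 1*7) + 3) = -10*(-5/(-2 - 1*7) + 3) = -10*(-5/(-2 - 7) + 3) = -10*(-5/(-9) + 3) = -10*(-5*(-⅑) + 3) = -10*(5/9 + 3) = -10*32/9 = -320/9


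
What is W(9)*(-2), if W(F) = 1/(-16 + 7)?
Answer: 2/9 ≈ 0.22222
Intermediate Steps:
W(F) = -⅑ (W(F) = 1/(-9) = -⅑)
W(9)*(-2) = -⅑*(-2) = 2/9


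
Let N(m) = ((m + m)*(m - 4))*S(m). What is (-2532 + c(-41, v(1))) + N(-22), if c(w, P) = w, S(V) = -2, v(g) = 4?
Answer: -4861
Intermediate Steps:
N(m) = -4*m*(-4 + m) (N(m) = ((m + m)*(m - 4))*(-2) = ((2*m)*(-4 + m))*(-2) = (2*m*(-4 + m))*(-2) = -4*m*(-4 + m))
(-2532 + c(-41, v(1))) + N(-22) = (-2532 - 41) + 4*(-22)*(4 - 1*(-22)) = -2573 + 4*(-22)*(4 + 22) = -2573 + 4*(-22)*26 = -2573 - 2288 = -4861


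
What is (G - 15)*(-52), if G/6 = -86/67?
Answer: 79092/67 ≈ 1180.5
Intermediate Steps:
G = -516/67 (G = 6*(-86/67) = -516/67 ≈ -7.7015)
(G - 15)*(-52) = (-516/67 - 15)*(-52) = -1521/67*(-52) = 79092/67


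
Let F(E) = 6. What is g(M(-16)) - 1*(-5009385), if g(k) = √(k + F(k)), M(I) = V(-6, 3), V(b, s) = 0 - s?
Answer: 5009385 + √3 ≈ 5.0094e+6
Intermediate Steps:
V(b, s) = -s
M(I) = -3 (M(I) = -1*3 = -3)
g(k) = √(6 + k) (g(k) = √(k + 6) = √(6 + k))
g(M(-16)) - 1*(-5009385) = √(6 - 3) - 1*(-5009385) = √3 + 5009385 = 5009385 + √3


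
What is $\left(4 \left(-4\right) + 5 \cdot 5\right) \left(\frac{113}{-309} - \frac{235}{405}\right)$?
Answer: $- \frac{7892}{927} \approx -8.5135$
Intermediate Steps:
$\left(4 \left(-4\right) + 5 \cdot 5\right) \left(\frac{113}{-309} - \frac{235}{405}\right) = \left(-16 + 25\right) \left(113 \left(- \frac{1}{309}\right) - \frac{47}{81}\right) = 9 \left(- \frac{113}{309} - \frac{47}{81}\right) = 9 \left(- \frac{7892}{8343}\right) = - \frac{7892}{927}$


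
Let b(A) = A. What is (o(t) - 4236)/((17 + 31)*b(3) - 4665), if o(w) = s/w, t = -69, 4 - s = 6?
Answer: 292282/311949 ≈ 0.93695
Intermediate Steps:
s = -2 (s = 4 - 1*6 = 4 - 6 = -2)
o(w) = -2/w
(o(t) - 4236)/((17 + 31)*b(3) - 4665) = (-2/(-69) - 4236)/((17 + 31)*3 - 4665) = (-2*(-1/69) - 4236)/(48*3 - 4665) = (2/69 - 4236)/(144 - 4665) = -292282/69/(-4521) = -292282/69*(-1/4521) = 292282/311949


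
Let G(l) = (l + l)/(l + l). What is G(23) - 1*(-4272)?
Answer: 4273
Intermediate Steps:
G(l) = 1 (G(l) = (2*l)/((2*l)) = (2*l)*(1/(2*l)) = 1)
G(23) - 1*(-4272) = 1 - 1*(-4272) = 1 + 4272 = 4273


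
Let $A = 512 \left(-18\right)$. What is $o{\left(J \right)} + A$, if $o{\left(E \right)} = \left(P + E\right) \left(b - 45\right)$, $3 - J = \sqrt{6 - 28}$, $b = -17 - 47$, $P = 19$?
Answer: $-11614 + 109 i \sqrt{22} \approx -11614.0 + 511.26 i$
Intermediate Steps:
$b = -64$
$A = -9216$
$J = 3 - i \sqrt{22}$ ($J = 3 - \sqrt{6 - 28} = 3 - \sqrt{-22} = 3 - i \sqrt{22} \approx 3.0 - 4.6904 i$)
$o{\left(E \right)} = -2071 - 109 E$ ($o{\left(E \right)} = \left(19 + E\right) \left(-64 - 45\right) = \left(19 + E\right) \left(-109\right) = -2071 - 109 E$)
$o{\left(J \right)} + A = \left(-2071 - 109 \left(3 - i \sqrt{22}\right)\right) - 9216 = \left(-2071 - \left(327 - 109 i \sqrt{22}\right)\right) - 9216 = \left(-2398 + 109 i \sqrt{22}\right) - 9216 = -11614 + 109 i \sqrt{22}$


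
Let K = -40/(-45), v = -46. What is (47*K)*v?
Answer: -17296/9 ≈ -1921.8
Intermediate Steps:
K = 8/9 (K = -40*(-1/45) = 8/9 ≈ 0.88889)
(47*K)*v = (47*(8/9))*(-46) = (376/9)*(-46) = -17296/9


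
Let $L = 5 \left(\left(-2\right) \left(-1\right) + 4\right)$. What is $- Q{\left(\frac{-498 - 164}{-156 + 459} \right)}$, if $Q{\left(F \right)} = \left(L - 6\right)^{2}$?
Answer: $-576$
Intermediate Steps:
$L = 30$ ($L = 5 \left(2 + 4\right) = 5 \cdot 6 = 30$)
$Q{\left(F \right)} = 576$ ($Q{\left(F \right)} = \left(30 - 6\right)^{2} = 24^{2} = 576$)
$- Q{\left(\frac{-498 - 164}{-156 + 459} \right)} = \left(-1\right) 576 = -576$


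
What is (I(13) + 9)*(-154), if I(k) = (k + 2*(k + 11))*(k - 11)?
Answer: -20174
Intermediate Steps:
I(k) = (-11 + k)*(22 + 3*k) (I(k) = (k + 2*(11 + k))*(-11 + k) = (k + (22 + 2*k))*(-11 + k) = (22 + 3*k)*(-11 + k) = (-11 + k)*(22 + 3*k))
(I(13) + 9)*(-154) = ((-242 - 11*13 + 3*13²) + 9)*(-154) = ((-242 - 143 + 3*169) + 9)*(-154) = ((-242 - 143 + 507) + 9)*(-154) = (122 + 9)*(-154) = 131*(-154) = -20174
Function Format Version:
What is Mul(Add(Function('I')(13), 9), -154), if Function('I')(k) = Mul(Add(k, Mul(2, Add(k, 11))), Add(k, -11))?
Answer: -20174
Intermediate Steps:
Function('I')(k) = Mul(Add(-11, k), Add(22, Mul(3, k))) (Function('I')(k) = Mul(Add(k, Mul(2, Add(11, k))), Add(-11, k)) = Mul(Add(k, Add(22, Mul(2, k))), Add(-11, k)) = Mul(Add(22, Mul(3, k)), Add(-11, k)) = Mul(Add(-11, k), Add(22, Mul(3, k))))
Mul(Add(Function('I')(13), 9), -154) = Mul(Add(Add(-242, Mul(-11, 13), Mul(3, Pow(13, 2))), 9), -154) = Mul(Add(Add(-242, -143, Mul(3, 169)), 9), -154) = Mul(Add(Add(-242, -143, 507), 9), -154) = Mul(Add(122, 9), -154) = Mul(131, -154) = -20174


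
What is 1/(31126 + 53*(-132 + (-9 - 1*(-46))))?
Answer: 1/26091 ≈ 3.8327e-5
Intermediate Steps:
1/(31126 + 53*(-132 + (-9 - 1*(-46)))) = 1/(31126 + 53*(-132 + (-9 + 46))) = 1/(31126 + 53*(-132 + 37)) = 1/(31126 + 53*(-95)) = 1/(31126 - 5035) = 1/26091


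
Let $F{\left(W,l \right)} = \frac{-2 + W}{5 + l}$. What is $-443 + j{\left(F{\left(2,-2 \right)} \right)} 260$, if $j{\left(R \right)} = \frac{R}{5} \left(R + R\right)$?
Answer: $-443$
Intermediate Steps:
$F{\left(W,l \right)} = \frac{-2 + W}{5 + l}$
$j{\left(R \right)} = \frac{2 R^{2}}{5}$ ($j{\left(R \right)} = R \frac{1}{5} \cdot 2 R = \frac{R}{5} \cdot 2 R = \frac{2 R^{2}}{5}$)
$-443 + j{\left(F{\left(2,-2 \right)} \right)} 260 = -443 + \frac{2 \left(\frac{-2 + 2}{5 - 2}\right)^{2}}{5} \cdot 260 = -443 + \frac{2 \left(\frac{1}{3} \cdot 0\right)^{2}}{5} \cdot 260 = -443 + \frac{2 \cdot 0^{2}}{5} \cdot 260 = -443 + \frac{2}{5} \cdot 0 \cdot 260 = -443 + 0 \cdot 260 = -443 + 0 = -443$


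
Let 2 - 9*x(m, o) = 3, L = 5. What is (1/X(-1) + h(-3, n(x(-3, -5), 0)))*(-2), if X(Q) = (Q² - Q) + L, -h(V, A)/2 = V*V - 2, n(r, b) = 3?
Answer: 194/7 ≈ 27.714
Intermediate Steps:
x(m, o) = -⅑ (x(m, o) = 2/9 - ⅑*3 = 2/9 - ⅓ = -⅑)
h(V, A) = 4 - 2*V² (h(V, A) = -2*(V*V - 2) = -2*(V² - 2) = -2*(-2 + V²) = 4 - 2*V²)
X(Q) = 5 + Q² - Q (X(Q) = (Q² - Q) + 5 = 5 + Q² - Q)
(1/X(-1) + h(-3, n(x(-3, -5), 0)))*(-2) = (1/(5 + (-1)² - 1*(-1)) + (4 - 2*(-3)²))*(-2) = (1/(5 + 1 + 1) + (4 - 2*9))*(-2) = (1/7 + (4 - 18))*(-2) = (⅐ - 14)*(-2) = -97/7*(-2) = 194/7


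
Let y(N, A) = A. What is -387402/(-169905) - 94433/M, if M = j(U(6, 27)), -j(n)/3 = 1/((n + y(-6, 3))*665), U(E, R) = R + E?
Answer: 42678739510034/56635 ≈ 7.5357e+8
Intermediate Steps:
U(E, R) = E + R
j(n) = -3/(665*(3 + n)) (j(n) = -3/((n + 3)*665) = -3/((3 + n)*665) = -3/(665*(3 + n)))
M = -1/7980 (M = -3/(1995 + 665*(6 + 27)) = -3/(1995 + 665*33) = -3/(1995 + 21945) = -3/23940 = -3*1/23940 = -1/7980 ≈ -0.00012531)
-387402/(-169905) - 94433/M = -387402/(-169905) - 94433/(-1/7980) = -387402*(-1/169905) - 94433*(-7980) = 129134/56635 + 753575340 = 42678739510034/56635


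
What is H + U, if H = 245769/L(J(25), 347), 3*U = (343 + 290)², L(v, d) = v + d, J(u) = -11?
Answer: 15040979/112 ≈ 1.3429e+5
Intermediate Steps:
L(v, d) = d + v
U = 133563 (U = (343 + 290)²/3 = (⅓)*633² = (⅓)*400689 = 133563)
H = 81923/112 (H = 245769/(347 - 11) = 245769/336 = 245769*(1/336) = 81923/112 ≈ 731.46)
H + U = 81923/112 + 133563 = 15040979/112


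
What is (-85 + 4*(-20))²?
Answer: 27225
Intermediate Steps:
(-85 + 4*(-20))² = (-85 - 80)² = (-165)² = 27225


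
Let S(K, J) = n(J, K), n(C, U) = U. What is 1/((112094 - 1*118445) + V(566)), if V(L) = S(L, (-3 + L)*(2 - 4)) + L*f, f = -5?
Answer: -1/8615 ≈ -0.00011608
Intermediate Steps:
S(K, J) = K
V(L) = -4*L (V(L) = L + L*(-5) = L - 5*L = -4*L)
1/((112094 - 1*118445) + V(566)) = 1/((112094 - 1*118445) - 4*566) = 1/((112094 - 118445) - 2264) = 1/(-6351 - 2264) = 1/(-8615) = -1/8615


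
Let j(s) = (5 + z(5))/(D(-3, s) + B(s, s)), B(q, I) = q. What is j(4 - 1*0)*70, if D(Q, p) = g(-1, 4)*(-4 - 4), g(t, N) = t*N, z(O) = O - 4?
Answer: 35/3 ≈ 11.667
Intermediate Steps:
z(O) = -4 + O
g(t, N) = N*t
D(Q, p) = 32 (D(Q, p) = (4*(-1))*(-4 - 4) = -4*(-8) = 32)
j(s) = 6/(32 + s) (j(s) = (5 + (-4 + 5))/(32 + s) = (5 + 1)/(32 + s) = 6/(32 + s))
j(4 - 1*0)*70 = (6/(32 + (4 - 1*0)))*70 = (6/(32 + (4 + 0)))*70 = (6/(32 + 4))*70 = (6/36)*70 = (6*(1/36))*70 = (⅙)*70 = 35/3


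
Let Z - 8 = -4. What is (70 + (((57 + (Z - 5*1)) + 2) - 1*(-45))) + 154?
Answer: 327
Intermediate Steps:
Z = 4 (Z = 8 - 4 = 4)
(70 + (((57 + (Z - 5*1)) + 2) - 1*(-45))) + 154 = (70 + (((57 + (4 - 5*1)) + 2) - 1*(-45))) + 154 = (70 + (((57 + (4 - 5)) + 2) + 45)) + 154 = (70 + (((57 - 1) + 2) + 45)) + 154 = (70 + ((56 + 2) + 45)) + 154 = (70 + (58 + 45)) + 154 = (70 + 103) + 154 = 173 + 154 = 327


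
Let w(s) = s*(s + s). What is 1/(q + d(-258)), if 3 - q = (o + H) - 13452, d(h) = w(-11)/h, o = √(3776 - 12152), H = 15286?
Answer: -3810660/6998315927 + 16641*I*√2094/27993263708 ≈ -0.00054451 + 2.7203e-5*I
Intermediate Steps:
w(s) = 2*s² (w(s) = s*(2*s) = 2*s²)
o = 2*I*√2094 (o = √(-8376) = 2*I*√2094 ≈ 91.521*I)
d(h) = 242/h (d(h) = (2*(-11)²)/h = (2*121)/h = 242/h)
q = -1831 - 2*I*√2094 (q = 3 - ((2*I*√2094 + 15286) - 13452) = 3 - ((15286 + 2*I*√2094) - 13452) = 3 - (1834 + 2*I*√2094) = 3 + (-1834 - 2*I*√2094) = -1831 - 2*I*√2094 ≈ -1831.0 - 91.521*I)
1/(q + d(-258)) = 1/((-1831 - 2*I*√2094) + 242/(-258)) = 1/((-1831 - 2*I*√2094) + 242*(-1/258)) = 1/((-1831 - 2*I*√2094) - 121/129) = 1/(-236320/129 - 2*I*√2094)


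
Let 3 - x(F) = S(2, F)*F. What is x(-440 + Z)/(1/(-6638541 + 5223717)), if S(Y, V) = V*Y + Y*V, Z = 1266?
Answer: 3861197593224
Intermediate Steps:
S(Y, V) = 2*V*Y (S(Y, V) = V*Y + V*Y = 2*V*Y)
x(F) = 3 - 4*F² (x(F) = 3 - 2*F*2*F = 3 - 4*F*F = 3 - 4*F²)
x(-440 + Z)/(1/(-6638541 + 5223717)) = (3 - 4*(-440 + 1266)²)/(1/(-6638541 + 5223717)) = (3 - 4*826²)/(1/(-1414824)) = (3 - 4*682276)/(-1/1414824) = (3 - 2729104)*(-1414824) = -2729101*(-1414824) = 3861197593224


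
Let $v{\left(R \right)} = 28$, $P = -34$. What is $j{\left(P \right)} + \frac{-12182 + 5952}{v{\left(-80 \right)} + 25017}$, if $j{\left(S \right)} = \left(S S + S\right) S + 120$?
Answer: $- \frac{190483498}{5009} \approx -38028.0$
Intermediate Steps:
$j{\left(S \right)} = 120 + S \left(S + S^{2}\right)$ ($j{\left(S \right)} = \left(S^{2} + S\right) S + 120 = \left(S + S^{2}\right) S + 120 = S \left(S + S^{2}\right) + 120 = 120 + S \left(S + S^{2}\right)$)
$j{\left(P \right)} + \frac{-12182 + 5952}{v{\left(-80 \right)} + 25017} = \left(120 + \left(-34\right)^{2} + \left(-34\right)^{3}\right) + \frac{-12182 + 5952}{28 + 25017} = \left(120 + 1156 - 39304\right) - \frac{6230}{25045} = -38028 - \frac{1246}{5009} = - \frac{190483498}{5009}$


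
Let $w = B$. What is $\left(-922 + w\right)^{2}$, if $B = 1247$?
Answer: $105625$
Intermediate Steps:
$w = 1247$
$\left(-922 + w\right)^{2} = \left(-922 + 1247\right)^{2} = 325^{2} = 105625$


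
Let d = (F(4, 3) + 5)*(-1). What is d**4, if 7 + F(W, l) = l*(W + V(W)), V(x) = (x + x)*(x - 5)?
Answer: 38416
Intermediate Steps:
V(x) = 2*x*(-5 + x) (V(x) = (2*x)*(-5 + x) = 2*x*(-5 + x))
F(W, l) = -7 + l*(W + 2*W*(-5 + W))
d = 14 (d = ((-7 + 4*3 + 2*4*3*(-5 + 4)) + 5)*(-1) = ((-7 + 12 + 2*4*3*(-1)) + 5)*(-1) = ((-7 + 12 - 24) + 5)*(-1) = (-19 + 5)*(-1) = -14*(-1) = 14)
d**4 = 14**4 = 38416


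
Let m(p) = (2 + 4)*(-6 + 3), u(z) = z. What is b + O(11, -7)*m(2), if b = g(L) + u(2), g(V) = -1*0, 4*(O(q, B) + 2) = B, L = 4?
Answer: 139/2 ≈ 69.500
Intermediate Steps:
O(q, B) = -2 + B/4
g(V) = 0
m(p) = -18 (m(p) = 6*(-3) = -18)
b = 2 (b = 0 + 2 = 2)
b + O(11, -7)*m(2) = 2 + (-2 + (¼)*(-7))*(-18) = 2 + (-2 - 7/4)*(-18) = 2 - 15/4*(-18) = 2 + 135/2 = 139/2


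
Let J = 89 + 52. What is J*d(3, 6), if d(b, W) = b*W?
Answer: 2538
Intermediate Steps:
J = 141
d(b, W) = W*b
J*d(3, 6) = 141*(6*3) = 141*18 = 2538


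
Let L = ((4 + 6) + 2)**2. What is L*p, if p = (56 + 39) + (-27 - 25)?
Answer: 6192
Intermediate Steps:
p = 43 (p = 95 - 52 = 43)
L = 144 (L = (10 + 2)**2 = 12**2 = 144)
L*p = 144*43 = 6192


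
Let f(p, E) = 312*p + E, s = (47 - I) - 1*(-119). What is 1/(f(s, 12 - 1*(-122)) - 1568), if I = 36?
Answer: 1/39126 ≈ 2.5558e-5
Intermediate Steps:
s = 130 (s = (47 - 1*36) - 1*(-119) = (47 - 36) + 119 = 11 + 119 = 130)
f(p, E) = E + 312*p
1/(f(s, 12 - 1*(-122)) - 1568) = 1/(((12 - 1*(-122)) + 312*130) - 1568) = 1/(((12 + 122) + 40560) - 1568) = 1/((134 + 40560) - 1568) = 1/(40694 - 1568) = 1/39126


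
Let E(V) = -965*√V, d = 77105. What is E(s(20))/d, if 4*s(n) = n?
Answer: -193*√5/15421 ≈ -0.027985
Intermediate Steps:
s(n) = n/4
E(s(20))/d = -965*√5/77105 = -965*√5*(1/77105) = -193*√5/15421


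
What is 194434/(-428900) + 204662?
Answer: 43889668683/214450 ≈ 2.0466e+5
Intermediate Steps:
194434/(-428900) + 204662 = 194434*(-1/428900) + 204662 = -97217/214450 + 204662 = 43889668683/214450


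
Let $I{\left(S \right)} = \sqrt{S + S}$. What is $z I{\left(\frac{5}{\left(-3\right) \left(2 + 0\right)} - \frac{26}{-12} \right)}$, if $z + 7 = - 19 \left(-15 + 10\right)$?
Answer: $\frac{176 \sqrt{6}}{3} \approx 143.7$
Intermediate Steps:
$z = 88$ ($z = -7 - 19 \left(-15 + 10\right) = -7 - -95 = -7 + 95 = 88$)
$I{\left(S \right)} = \sqrt{2} \sqrt{S}$ ($I{\left(S \right)} = \sqrt{2 S} = \sqrt{2} \sqrt{S}$)
$z I{\left(\frac{5}{\left(-3\right) \left(2 + 0\right)} - \frac{26}{-12} \right)} = 88 \sqrt{2} \sqrt{\frac{5}{\left(-3\right) \left(2 + 0\right)} - \frac{26}{-12}} = 88 \sqrt{2} \sqrt{\frac{5}{\left(-3\right) 2} - - \frac{13}{6}} = 88 \sqrt{2} \sqrt{\frac{5}{-6} + \frac{13}{6}} = 88 \sqrt{2} \sqrt{5 \left(- \frac{1}{6}\right) + \frac{13}{6}} = 88 \sqrt{2} \sqrt{- \frac{5}{6} + \frac{13}{6}} = 88 \sqrt{2} \sqrt{\frac{4}{3}} = 88 \sqrt{2} \frac{2 \sqrt{3}}{3} = 88 \frac{2 \sqrt{6}}{3} = \frac{176 \sqrt{6}}{3}$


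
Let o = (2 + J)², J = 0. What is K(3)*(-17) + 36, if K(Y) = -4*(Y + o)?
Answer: 512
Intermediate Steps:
o = 4 (o = (2 + 0)² = 2² = 4)
K(Y) = -16 - 4*Y (K(Y) = -4*(Y + 4) = -4*(4 + Y) = -16 - 4*Y)
K(3)*(-17) + 36 = (-16 - 4*3)*(-17) + 36 = (-16 - 12)*(-17) + 36 = -28*(-17) + 36 = 476 + 36 = 512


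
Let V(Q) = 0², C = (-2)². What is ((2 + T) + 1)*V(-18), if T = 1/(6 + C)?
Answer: 0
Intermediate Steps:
C = 4
V(Q) = 0
T = ⅒ (T = 1/(6 + 4) = 1/10 = ⅒ ≈ 0.10000)
((2 + T) + 1)*V(-18) = ((2 + ⅒) + 1)*0 = (21/10 + 1)*0 = (31/10)*0 = 0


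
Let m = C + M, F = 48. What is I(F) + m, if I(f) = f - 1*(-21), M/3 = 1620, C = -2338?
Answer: 2591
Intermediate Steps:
M = 4860 (M = 3*1620 = 4860)
I(f) = 21 + f (I(f) = f + 21 = 21 + f)
m = 2522 (m = -2338 + 4860 = 2522)
I(F) + m = (21 + 48) + 2522 = 69 + 2522 = 2591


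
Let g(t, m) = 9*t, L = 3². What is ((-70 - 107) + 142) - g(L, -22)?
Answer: -116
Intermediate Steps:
L = 9
((-70 - 107) + 142) - g(L, -22) = ((-70 - 107) + 142) - 9*9 = (-177 + 142) - 1*81 = -35 - 81 = -116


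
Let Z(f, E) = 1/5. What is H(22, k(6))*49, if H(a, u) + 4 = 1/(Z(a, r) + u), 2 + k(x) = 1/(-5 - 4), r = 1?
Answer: -19061/86 ≈ -221.64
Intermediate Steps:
k(x) = -19/9 (k(x) = -2 + 1/(-5 - 4) = -2 + 1/(-9) = -2 - 1/9 = -19/9)
Z(f, E) = 1/5
H(a, u) = -4 + 1/(1/5 + u)
H(22, k(6))*49 = ((1 - 20*(-19/9))/(1 + 5*(-19/9)))*49 = ((1 + 380/9)/(1 - 95/9))*49 = ((389/9)/(-86/9))*49 = -9/86*389/9*49 = -389/86*49 = -19061/86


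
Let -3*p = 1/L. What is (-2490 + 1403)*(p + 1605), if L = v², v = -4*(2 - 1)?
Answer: -83741393/48 ≈ -1.7446e+6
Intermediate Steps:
v = -4 (v = -4*1 = -4)
L = 16 (L = (-4)² = 16)
p = -1/48 (p = -⅓/16 = -⅓*1/16 = -1/48 ≈ -0.020833)
(-2490 + 1403)*(p + 1605) = (-2490 + 1403)*(-1/48 + 1605) = -1087*77039/48 = -83741393/48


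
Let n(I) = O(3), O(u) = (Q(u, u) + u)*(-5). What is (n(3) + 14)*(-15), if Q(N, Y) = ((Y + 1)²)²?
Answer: 19215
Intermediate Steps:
Q(N, Y) = (1 + Y)⁴ (Q(N, Y) = ((1 + Y)²)² = (1 + Y)⁴)
O(u) = -5*u - 5*(1 + u)⁴ (O(u) = ((1 + u)⁴ + u)*(-5) = (u + (1 + u)⁴)*(-5) = -5*u - 5*(1 + u)⁴)
n(I) = -1295 (n(I) = -5*3 - 5*(1 + 3)⁴ = -15 - 5*4⁴ = -15 - 5*256 = -15 - 1280 = -1295)
(n(3) + 14)*(-15) = (-1295 + 14)*(-15) = -1281*(-15) = 19215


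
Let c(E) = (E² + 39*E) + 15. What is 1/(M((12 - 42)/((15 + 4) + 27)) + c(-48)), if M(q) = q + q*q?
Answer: 529/236343 ≈ 0.0022383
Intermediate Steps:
M(q) = q + q²
c(E) = 15 + E² + 39*E
1/(M((12 - 42)/((15 + 4) + 27)) + c(-48)) = 1/(((12 - 42)/((15 + 4) + 27))*(1 + (12 - 42)/((15 + 4) + 27)) + (15 + (-48)² + 39*(-48))) = 1/((-30/(19 + 27))*(1 - 30/(19 + 27)) + (15 + 2304 - 1872)) = 1/((-30/46)*(1 - 30/46) + 447) = 1/((-30*1/46)*(1 - 30*1/46) + 447) = 1/(-15*(1 - 15/23)/23 + 447) = 1/(-15/23*8/23 + 447) = 1/(-120/529 + 447) = 1/(236343/529) = 529/236343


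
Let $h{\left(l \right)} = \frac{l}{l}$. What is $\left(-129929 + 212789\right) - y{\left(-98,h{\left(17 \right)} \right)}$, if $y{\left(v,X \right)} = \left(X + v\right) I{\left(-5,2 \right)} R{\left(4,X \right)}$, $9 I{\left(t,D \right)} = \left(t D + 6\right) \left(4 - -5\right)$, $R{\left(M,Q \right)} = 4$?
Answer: $81308$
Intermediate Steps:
$I{\left(t,D \right)} = 6 + D t$ ($I{\left(t,D \right)} = \frac{\left(t D + 6\right) \left(4 - -5\right)}{9} = \frac{\left(D t + 6\right) \left(4 + 5\right)}{9} = \frac{\left(6 + D t\right) 9}{9} = \frac{54 + 9 D t}{9} = 6 + D t$)
$h{\left(l \right)} = 1$
$y{\left(v,X \right)} = - 16 X - 16 v$ ($y{\left(v,X \right)} = \left(X + v\right) \left(6 + 2 \left(-5\right)\right) 4 = \left(X + v\right) \left(6 - 10\right) 4 = \left(X + v\right) \left(-4\right) 4 = \left(- 4 X - 4 v\right) 4 = - 16 X - 16 v$)
$\left(-129929 + 212789\right) - y{\left(-98,h{\left(17 \right)} \right)} = \left(-129929 + 212789\right) - \left(\left(-16\right) 1 - -1568\right) = 82860 - \left(-16 + 1568\right) = 82860 - 1552 = 81308$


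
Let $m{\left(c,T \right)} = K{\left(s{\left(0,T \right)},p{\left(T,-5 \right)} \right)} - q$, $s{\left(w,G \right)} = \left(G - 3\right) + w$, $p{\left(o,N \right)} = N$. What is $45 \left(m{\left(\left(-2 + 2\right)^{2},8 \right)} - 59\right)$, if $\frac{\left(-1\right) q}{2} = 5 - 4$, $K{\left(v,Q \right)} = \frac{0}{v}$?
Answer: $-2565$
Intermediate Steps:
$s{\left(w,G \right)} = -3 + G + w$ ($s{\left(w,G \right)} = \left(-3 + G\right) + w = -3 + G + w$)
$K{\left(v,Q \right)} = 0$
$q = -2$ ($q = - 2 \left(5 - 4\right) = \left(-2\right) 1 = -2$)
$m{\left(c,T \right)} = 2$ ($m{\left(c,T \right)} = 0 - -2 = 0 + 2 = 2$)
$45 \left(m{\left(\left(-2 + 2\right)^{2},8 \right)} - 59\right) = 45 \left(2 - 59\right) = 45 \left(-57\right) = -2565$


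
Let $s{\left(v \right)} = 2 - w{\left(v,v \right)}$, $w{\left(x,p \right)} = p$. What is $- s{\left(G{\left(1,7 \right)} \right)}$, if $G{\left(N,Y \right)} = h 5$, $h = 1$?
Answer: $3$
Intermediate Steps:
$G{\left(N,Y \right)} = 5$ ($G{\left(N,Y \right)} = 1 \cdot 5 = 5$)
$s{\left(v \right)} = 2 - v$
$- s{\left(G{\left(1,7 \right)} \right)} = - (2 - 5) = \left(-1\right) \left(-3\right) = 3$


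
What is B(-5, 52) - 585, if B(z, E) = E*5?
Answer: -325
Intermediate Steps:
B(z, E) = 5*E
B(-5, 52) - 585 = 5*52 - 585 = 260 - 585 = -325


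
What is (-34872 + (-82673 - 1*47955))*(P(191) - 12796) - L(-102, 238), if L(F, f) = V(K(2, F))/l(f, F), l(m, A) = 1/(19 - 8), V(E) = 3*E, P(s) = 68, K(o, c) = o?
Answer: 2106483934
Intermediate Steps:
l(m, A) = 1/11
L(F, f) = 66 (L(F, f) = (3*2)/(1/11) = 6*11 = 66)
(-34872 + (-82673 - 1*47955))*(P(191) - 12796) - L(-102, 238) = (-34872 + (-82673 - 1*47955))*(68 - 12796) - 1*66 = (-34872 + (-82673 - 47955))*(-12728) - 66 = (-34872 - 130628)*(-12728) - 66 = -165500*(-12728) - 66 = 2106484000 - 66 = 2106483934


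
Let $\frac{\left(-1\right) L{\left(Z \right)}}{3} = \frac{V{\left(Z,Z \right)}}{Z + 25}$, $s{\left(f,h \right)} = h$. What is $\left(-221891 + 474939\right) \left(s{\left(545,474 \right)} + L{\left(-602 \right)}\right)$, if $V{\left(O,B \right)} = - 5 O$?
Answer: $\frac{71493145344}{577} \approx 1.239 \cdot 10^{8}$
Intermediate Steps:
$L{\left(Z \right)} = \frac{15 Z}{25 + Z}$ ($L{\left(Z \right)} = - 3 \frac{\left(-5\right) Z}{Z + 25} = - 3 \frac{\left(-5\right) Z}{25 + Z} = - 3 \left(- \frac{5 Z}{25 + Z}\right) = \frac{15 Z}{25 + Z}$)
$\left(-221891 + 474939\right) \left(s{\left(545,474 \right)} + L{\left(-602 \right)}\right) = \left(-221891 + 474939\right) \left(474 + 15 \left(-602\right) \frac{1}{25 - 602}\right) = 253048 \left(474 + 15 \left(-602\right) \frac{1}{-577}\right) = 253048 \left(474 + 15 \left(-602\right) \left(- \frac{1}{577}\right)\right) = 253048 \left(474 + \frac{9030}{577}\right) = 253048 \cdot \frac{282528}{577} = \frac{71493145344}{577}$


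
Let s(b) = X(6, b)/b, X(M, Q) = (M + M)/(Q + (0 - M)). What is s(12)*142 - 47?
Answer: -70/3 ≈ -23.333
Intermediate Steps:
X(M, Q) = 2*M/(Q - M) (X(M, Q) = (2*M)/(Q - M) = 2*M/(Q - M))
s(b) = -12/(b*(6 - b)) (s(b) = (-2*6/(6 - b))/b = (-12/(6 - b))/b = -12/(b*(6 - b)))
s(12)*142 - 47 = (12/(12*(-6 + 12)))*142 - 47 = (12*(1/12)/6)*142 - 47 = (12*(1/12)*(⅙))*142 - 47 = (⅙)*142 - 47 = 71/3 - 47 = -70/3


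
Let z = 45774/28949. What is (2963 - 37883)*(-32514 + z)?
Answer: 32866774259040/28949 ≈ 1.1353e+9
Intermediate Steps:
z = 45774/28949 (z = 45774*(1/28949) = 45774/28949 ≈ 1.5812)
(2963 - 37883)*(-32514 + z) = (2963 - 37883)*(-32514 + 45774/28949) = -34920*(-941202012/28949) = 32866774259040/28949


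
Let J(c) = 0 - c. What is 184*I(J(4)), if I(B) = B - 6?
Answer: -1840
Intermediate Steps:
J(c) = -c
I(B) = -6 + B
184*I(J(4)) = 184*(-6 - 1*4) = 184*(-6 - 4) = 184*(-10) = -1840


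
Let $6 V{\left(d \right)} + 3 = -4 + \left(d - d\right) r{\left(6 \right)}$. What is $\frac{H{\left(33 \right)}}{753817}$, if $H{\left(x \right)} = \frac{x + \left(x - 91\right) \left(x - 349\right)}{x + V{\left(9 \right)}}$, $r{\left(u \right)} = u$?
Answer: $\frac{110166}{143979047} \approx 0.00076515$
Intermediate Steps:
$V{\left(d \right)} = - \frac{7}{6}$ ($V{\left(d \right)} = - \frac{1}{2} + \frac{-4 + \left(d - d\right) 6}{6} = - \frac{1}{2} + \frac{-4 + 0 \cdot 6}{6} = - \frac{1}{2} + \frac{-4 + 0}{6} = - \frac{1}{2} + \frac{1}{6} \left(-4\right) = - \frac{1}{2} - \frac{2}{3} = - \frac{7}{6}$)
$H{\left(x \right)} = \frac{x + \left(-349 + x\right) \left(-91 + x\right)}{- \frac{7}{6} + x}$ ($H{\left(x \right)} = \frac{x + \left(x - 91\right) \left(x - 349\right)}{x - \frac{7}{6}} = \frac{x + \left(-91 + x\right) \left(-349 + x\right)}{- \frac{7}{6} + x} = \frac{x + \left(-349 + x\right) \left(-91 + x\right)}{- \frac{7}{6} + x}$)
$\frac{H{\left(33 \right)}}{753817} = \frac{6 \frac{1}{-7 + 6 \cdot 33} \left(31759 + 33^{2} - 14487\right)}{753817} = \frac{6 \left(31759 + 1089 - 14487\right)}{-7 + 198} \cdot \frac{1}{753817} = 6 \cdot \frac{1}{191} \cdot 18361 \cdot \frac{1}{753817} = \frac{110166}{191} \cdot \frac{1}{753817} = \frac{110166}{143979047}$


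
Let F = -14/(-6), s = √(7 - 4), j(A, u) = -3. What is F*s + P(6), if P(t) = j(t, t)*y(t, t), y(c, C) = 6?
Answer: -18 + 7*√3/3 ≈ -13.959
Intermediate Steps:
s = √3 ≈ 1.7320
F = 7/3 (F = -14*(-⅙) = 7/3 ≈ 2.3333)
P(t) = -18 (P(t) = -3*6 = -18)
F*s + P(6) = 7*√3/3 - 18 = -18 + 7*√3/3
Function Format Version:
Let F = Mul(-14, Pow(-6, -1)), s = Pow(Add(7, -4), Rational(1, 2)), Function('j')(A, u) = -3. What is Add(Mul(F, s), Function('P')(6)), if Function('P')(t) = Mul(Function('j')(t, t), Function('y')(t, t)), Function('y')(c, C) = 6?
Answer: Add(-18, Mul(Rational(7, 3), Pow(3, Rational(1, 2)))) ≈ -13.959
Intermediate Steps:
s = Pow(3, Rational(1, 2)) ≈ 1.7320
F = Rational(7, 3) (F = Mul(-14, Rational(-1, 6)) = Rational(7, 3) ≈ 2.3333)
Function('P')(t) = -18 (Function('P')(t) = Mul(-3, 6) = -18)
Add(Mul(F, s), Function('P')(6)) = Add(Mul(Rational(7, 3), Pow(3, Rational(1, 2))), -18) = Add(-18, Mul(Rational(7, 3), Pow(3, Rational(1, 2))))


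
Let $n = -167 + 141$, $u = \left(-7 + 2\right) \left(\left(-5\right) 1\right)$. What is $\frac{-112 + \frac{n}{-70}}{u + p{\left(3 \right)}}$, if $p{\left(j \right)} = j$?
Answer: $- \frac{3907}{980} \approx -3.9867$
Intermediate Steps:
$u = 25$ ($u = \left(-5\right) \left(-5\right) = 25$)
$n = -26$
$\frac{-112 + \frac{n}{-70}}{u + p{\left(3 \right)}} = \frac{-112 - \frac{26}{-70}}{25 + 3} = \frac{-112 - - \frac{13}{35}}{28} = \left(-112 + \frac{13}{35}\right) \frac{1}{28} = \left(- \frac{3907}{35}\right) \frac{1}{28} = - \frac{3907}{980}$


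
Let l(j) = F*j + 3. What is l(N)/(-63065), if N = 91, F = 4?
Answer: -367/63065 ≈ -0.0058194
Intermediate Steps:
l(j) = 3 + 4*j (l(j) = 4*j + 3 = 3 + 4*j)
l(N)/(-63065) = (3 + 4*91)/(-63065) = (3 + 364)*(-1/63065) = 367*(-1/63065) = -367/63065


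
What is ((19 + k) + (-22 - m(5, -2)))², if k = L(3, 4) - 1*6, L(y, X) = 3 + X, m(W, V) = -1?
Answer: 1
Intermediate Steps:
k = 1 (k = (3 + 4) - 1*6 = 7 - 6 = 1)
((19 + k) + (-22 - m(5, -2)))² = ((19 + 1) + (-22 - 1*(-1)))² = (20 + (-22 + 1))² = (20 - 21)² = (-1)² = 1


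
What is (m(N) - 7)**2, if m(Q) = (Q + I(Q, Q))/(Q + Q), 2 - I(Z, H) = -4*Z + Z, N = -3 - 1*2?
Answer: 676/25 ≈ 27.040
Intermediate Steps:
N = -5 (N = -3 - 2 = -5)
I(Z, H) = 2 + 3*Z (I(Z, H) = 2 - (-4*Z + Z) = 2 - (-3)*Z = 2 + 3*Z)
m(Q) = (2 + 4*Q)/(2*Q) (m(Q) = (Q + (2 + 3*Q))/(Q + Q) = (2 + 4*Q)/((2*Q)) = (2 + 4*Q)*(1/(2*Q)) = (2 + 4*Q)/(2*Q))
(m(N) - 7)**2 = ((2 + 1/(-5)) - 7)**2 = ((2 - 1/5) - 7)**2 = (9/5 - 7)**2 = (-26/5)**2 = 676/25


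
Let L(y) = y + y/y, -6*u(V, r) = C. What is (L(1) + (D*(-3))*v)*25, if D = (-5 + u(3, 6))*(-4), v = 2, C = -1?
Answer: -2850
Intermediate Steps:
u(V, r) = ⅙ (u(V, r) = -⅙*(-1) = ⅙)
L(y) = 1 + y (L(y) = y + 1 = 1 + y)
D = 58/3 (D = (-5 + ⅙)*(-4) = -29/6*(-4) = 58/3 ≈ 19.333)
(L(1) + (D*(-3))*v)*25 = ((1 + 1) + ((58/3)*(-3))*2)*25 = (2 - 58*2)*25 = (2 - 116)*25 = -114*25 = -2850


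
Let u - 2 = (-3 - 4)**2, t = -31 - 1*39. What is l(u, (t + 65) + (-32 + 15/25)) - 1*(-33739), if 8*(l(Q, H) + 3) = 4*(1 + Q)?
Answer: 33762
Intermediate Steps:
t = -70 (t = -31 - 39 = -70)
u = 51 (u = 2 + (-3 - 4)**2 = 2 + (-7)**2 = 2 + 49 = 51)
l(Q, H) = -5/2 + Q/2 (l(Q, H) = -3 + (4*(1 + Q))/8 = -3 + (4 + 4*Q)/8 = -3 + (1/2 + Q/2) = -5/2 + Q/2)
l(u, (t + 65) + (-32 + 15/25)) - 1*(-33739) = (-5/2 + (1/2)*51) - 1*(-33739) = (-5/2 + 51/2) + 33739 = 23 + 33739 = 33762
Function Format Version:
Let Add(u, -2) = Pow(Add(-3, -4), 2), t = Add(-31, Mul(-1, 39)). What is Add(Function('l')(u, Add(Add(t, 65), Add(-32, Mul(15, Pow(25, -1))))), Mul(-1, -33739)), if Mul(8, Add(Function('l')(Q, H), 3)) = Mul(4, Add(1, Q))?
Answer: 33762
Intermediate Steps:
t = -70 (t = Add(-31, -39) = -70)
u = 51 (u = Add(2, Pow(Add(-3, -4), 2)) = Add(2, Pow(-7, 2)) = Add(2, 49) = 51)
Function('l')(Q, H) = Add(Rational(-5, 2), Mul(Rational(1, 2), Q)) (Function('l')(Q, H) = Add(-3, Mul(Rational(1, 8), Mul(4, Add(1, Q)))) = Add(-3, Mul(Rational(1, 8), Add(4, Mul(4, Q)))) = Add(-3, Add(Rational(1, 2), Mul(Rational(1, 2), Q))) = Add(Rational(-5, 2), Mul(Rational(1, 2), Q)))
Add(Function('l')(u, Add(Add(t, 65), Add(-32, Mul(15, Pow(25, -1))))), Mul(-1, -33739)) = Add(Add(Rational(-5, 2), Mul(Rational(1, 2), 51)), Mul(-1, -33739)) = Add(Add(Rational(-5, 2), Rational(51, 2)), 33739) = Add(23, 33739) = 33762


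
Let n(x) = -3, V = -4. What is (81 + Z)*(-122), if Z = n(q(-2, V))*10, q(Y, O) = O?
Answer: -6222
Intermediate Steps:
Z = -30 (Z = -3*10 = -30)
(81 + Z)*(-122) = (81 - 30)*(-122) = 51*(-122) = -6222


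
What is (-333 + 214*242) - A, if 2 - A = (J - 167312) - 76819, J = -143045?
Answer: -335723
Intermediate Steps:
A = 387178 (A = 2 - ((-143045 - 167312) - 76819) = 2 - (-310357 - 76819) = 2 - 1*(-387176) = 2 + 387176 = 387178)
(-333 + 214*242) - A = (-333 + 214*242) - 1*387178 = (-333 + 51788) - 387178 = 51455 - 387178 = -335723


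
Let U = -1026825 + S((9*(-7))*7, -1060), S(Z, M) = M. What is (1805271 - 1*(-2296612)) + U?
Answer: 3073998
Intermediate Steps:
U = -1027885 (U = -1026825 - 1060 = -1027885)
(1805271 - 1*(-2296612)) + U = (1805271 - 1*(-2296612)) - 1027885 = (1805271 + 2296612) - 1027885 = 4101883 - 1027885 = 3073998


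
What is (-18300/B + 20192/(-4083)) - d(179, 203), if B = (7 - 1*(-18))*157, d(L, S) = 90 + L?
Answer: -178596239/641031 ≈ -278.61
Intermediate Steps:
B = 3925 (B = (7 + 18)*157 = 25*157 = 3925)
(-18300/B + 20192/(-4083)) - d(179, 203) = (-18300/3925 + 20192/(-4083)) - (90 + 179) = (-18300*1/3925 + 20192*(-1/4083)) - 1*269 = (-732/157 - 20192/4083) - 269 = -6158900/641031 - 269 = -178596239/641031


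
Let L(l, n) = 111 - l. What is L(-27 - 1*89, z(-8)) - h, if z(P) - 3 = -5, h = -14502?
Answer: 14729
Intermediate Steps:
z(P) = -2 (z(P) = 3 - 5 = -2)
L(-27 - 1*89, z(-8)) - h = (111 - (-27 - 1*89)) - 1*(-14502) = (111 - (-27 - 89)) + 14502 = (111 - 1*(-116)) + 14502 = (111 + 116) + 14502 = 227 + 14502 = 14729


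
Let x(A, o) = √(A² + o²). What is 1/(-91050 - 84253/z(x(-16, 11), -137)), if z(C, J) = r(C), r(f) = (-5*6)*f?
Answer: -2376405000/216371129206307 - 194430*√377/216371129206307 ≈ -1.1000e-5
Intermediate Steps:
r(f) = -30*f
z(C, J) = -30*C
1/(-91050 - 84253/z(x(-16, 11), -137)) = 1/(-91050 - 84253*(-1/(30*√((-16)² + 11²)))) = 1/(-91050 - 84253*(-1/(30*√(256 + 121)))) = 1/(-91050 - 84253*(-√377/11310)) = 1/(-91050 - (-6481)*√377/870) = 1/(-91050 + 6481*√377/870)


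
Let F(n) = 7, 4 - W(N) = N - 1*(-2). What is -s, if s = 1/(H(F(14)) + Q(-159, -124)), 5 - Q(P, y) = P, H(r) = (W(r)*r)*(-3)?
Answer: -1/269 ≈ -0.0037175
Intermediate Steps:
W(N) = 2 - N (W(N) = 4 - (N - 1*(-2)) = 4 - (N + 2) = 4 - (2 + N) = 4 + (-2 - N) = 2 - N)
H(r) = -3*r*(2 - r) (H(r) = ((2 - r)*r)*(-3) = (r*(2 - r))*(-3) = -3*r*(2 - r))
Q(P, y) = 5 - P
s = 1/269 (s = 1/(3*7*(-2 + 7) + (5 - 1*(-159))) = 1/(3*7*5 + (5 + 159)) = 1/(105 + 164) = 1/269 ≈ 0.0037175)
-s = -1*1/269 = -1/269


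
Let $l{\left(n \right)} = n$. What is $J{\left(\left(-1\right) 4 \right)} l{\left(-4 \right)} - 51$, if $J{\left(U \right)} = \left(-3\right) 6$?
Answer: $21$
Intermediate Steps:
$J{\left(U \right)} = -18$
$J{\left(\left(-1\right) 4 \right)} l{\left(-4 \right)} - 51 = \left(-18\right) \left(-4\right) - 51 = 72 - 51 = 21$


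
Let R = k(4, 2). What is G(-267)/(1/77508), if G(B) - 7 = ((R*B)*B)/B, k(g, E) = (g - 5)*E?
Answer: 41931828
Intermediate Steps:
k(g, E) = E*(-5 + g) (k(g, E) = (-5 + g)*E = E*(-5 + g))
R = -2 (R = 2*(-5 + 4) = 2*(-1) = -2)
G(B) = 7 - 2*B (G(B) = 7 + ((-2*B)*B)/B = 7 + (-2*B²)/B = 7 - 2*B)
G(-267)/(1/77508) = (7 - 2*(-267))/(1/77508) = (7 + 534)/(1/77508) = 541*77508 = 41931828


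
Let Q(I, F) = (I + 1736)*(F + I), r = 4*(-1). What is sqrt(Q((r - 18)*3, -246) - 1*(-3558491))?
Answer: sqrt(3037451) ≈ 1742.8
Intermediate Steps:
r = -4
Q(I, F) = (1736 + I)*(F + I)
sqrt(Q((r - 18)*3, -246) - 1*(-3558491)) = sqrt((((-4 - 18)*3)**2 + 1736*(-246) + 1736*((-4 - 18)*3) - 246*(-4 - 18)*3) - 1*(-3558491)) = sqrt(((-22*3)**2 - 427056 + 1736*(-22*3) - (-5412)*3) + 3558491) = sqrt(((-66)**2 - 427056 + 1736*(-66) - 246*(-66)) + 3558491) = sqrt((4356 - 427056 - 114576 + 16236) + 3558491) = sqrt(-521040 + 3558491) = sqrt(3037451)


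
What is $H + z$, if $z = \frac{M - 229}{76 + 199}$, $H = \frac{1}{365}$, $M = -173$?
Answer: $- \frac{29291}{20075} \approx -1.4591$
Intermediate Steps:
$H = \frac{1}{365} \approx 0.0027397$
$z = - \frac{402}{275}$ ($z = \frac{-173 - 229}{76 + 199} = - \frac{402}{275} \approx -1.4618$)
$H + z = \frac{1}{365} - \frac{402}{275} = - \frac{29291}{20075}$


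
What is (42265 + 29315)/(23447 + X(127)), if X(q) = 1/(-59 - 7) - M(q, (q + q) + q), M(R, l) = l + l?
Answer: 4724280/1497209 ≈ 3.1554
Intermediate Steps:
M(R, l) = 2*l
X(q) = -1/66 - 6*q (X(q) = 1/(-59 - 7) - 2*((q + q) + q) = 1/(-66) - 2*(2*q + q) = -1/66 - 2*3*q = -1/66 - 6*q)
(42265 + 29315)/(23447 + X(127)) = (42265 + 29315)/(23447 + (-1/66 - 6*127)) = 71580/(23447 + (-1/66 - 762)) = 71580/(23447 - 50293/66) = 71580/(1497209/66) = 71580*(66/1497209) = 4724280/1497209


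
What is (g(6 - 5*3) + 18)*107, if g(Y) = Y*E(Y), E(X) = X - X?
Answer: 1926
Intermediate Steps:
E(X) = 0
g(Y) = 0 (g(Y) = Y*0 = 0)
(g(6 - 5*3) + 18)*107 = (0 + 18)*107 = 18*107 = 1926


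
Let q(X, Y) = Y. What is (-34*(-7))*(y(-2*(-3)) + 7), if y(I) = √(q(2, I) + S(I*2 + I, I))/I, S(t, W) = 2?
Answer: 1666 + 238*√2/3 ≈ 1778.2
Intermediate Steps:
y(I) = √(2 + I)/I (y(I) = √(I + 2)/I = √(2 + I)/I)
(-34*(-7))*(y(-2*(-3)) + 7) = (-34*(-7))*(√(2 - 2*(-3))/((-2*(-3))) + 7) = 238*(√(2 + 6)/6 + 7) = 238*(√8/6 + 7) = 238*((2*√2)/6 + 7) = 238*(√2/3 + 7) = 238*(7 + √2/3) = 1666 + 238*√2/3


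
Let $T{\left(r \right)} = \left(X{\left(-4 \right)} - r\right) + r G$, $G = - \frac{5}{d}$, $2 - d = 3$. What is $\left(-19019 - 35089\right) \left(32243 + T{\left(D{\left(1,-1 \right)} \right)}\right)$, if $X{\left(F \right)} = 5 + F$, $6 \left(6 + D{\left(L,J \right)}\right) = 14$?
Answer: $-1743864768$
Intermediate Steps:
$d = -1$ ($d = 2 - 3 = -1$)
$D{\left(L,J \right)} = - \frac{11}{3}$ ($D{\left(L,J \right)} = -6 + \frac{1}{6} \cdot 14 = -6 + \frac{7}{3} = - \frac{11}{3}$)
$G = 5$ ($G = - \frac{5}{-1} = \left(-5\right) \left(-1\right) = 5$)
$T{\left(r \right)} = 1 + 4 r$ ($T{\left(r \right)} = \left(\left(5 - 4\right) - r\right) + r 5 = \left(1 - r\right) + 5 r = 1 + 4 r$)
$\left(-19019 - 35089\right) \left(32243 + T{\left(D{\left(1,-1 \right)} \right)}\right) = \left(-19019 - 35089\right) \left(32243 + \left(1 + 4 \left(- \frac{11}{3}\right)\right)\right) = - 54108 \left(32243 + \left(1 - \frac{44}{3}\right)\right) = - 54108 \left(32243 - \frac{41}{3}\right) = \left(-54108\right) \frac{96688}{3} = -1743864768$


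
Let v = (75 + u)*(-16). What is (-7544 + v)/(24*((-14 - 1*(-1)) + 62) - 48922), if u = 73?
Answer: 4956/23873 ≈ 0.20760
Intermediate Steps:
v = -2368 (v = (75 + 73)*(-16) = 148*(-16) = -2368)
(-7544 + v)/(24*((-14 - 1*(-1)) + 62) - 48922) = (-7544 - 2368)/(24*((-14 - 1*(-1)) + 62) - 48922) = -9912/(24*((-14 + 1) + 62) - 48922) = -9912/(24*(-13 + 62) - 48922) = -9912/(24*49 - 48922) = -9912/(1176 - 48922) = -9912/(-47746) = -9912*(-1/47746) = 4956/23873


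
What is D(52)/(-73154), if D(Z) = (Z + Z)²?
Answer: -5408/36577 ≈ -0.14785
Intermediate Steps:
D(Z) = 4*Z² (D(Z) = (2*Z)² = 4*Z²)
D(52)/(-73154) = (4*52²)/(-73154) = (4*2704)*(-1/73154) = 10816*(-1/73154) = -5408/36577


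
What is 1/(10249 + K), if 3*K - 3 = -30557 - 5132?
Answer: -3/4939 ≈ -0.00060741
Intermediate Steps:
K = -35686/3 (K = 1 + (-30557 - 5132)/3 = 1 + (⅓)*(-35689) = 1 - 35689/3 = -35686/3 ≈ -11895.)
1/(10249 + K) = 1/(10249 - 35686/3) = 1/(-4939/3) = -3/4939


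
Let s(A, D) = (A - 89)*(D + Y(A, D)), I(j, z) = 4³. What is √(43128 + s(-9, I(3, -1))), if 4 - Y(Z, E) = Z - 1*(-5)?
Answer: 6*√1002 ≈ 189.93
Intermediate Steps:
I(j, z) = 64
Y(Z, E) = -1 - Z (Y(Z, E) = 4 - (Z - 1*(-5)) = 4 - (Z + 5) = 4 - (5 + Z) = 4 + (-5 - Z) = -1 - Z)
s(A, D) = (-89 + A)*(-1 + D - A) (s(A, D) = (A - 89)*(D + (-1 - A)) = (-89 + A)*(-1 + D - A))
√(43128 + s(-9, I(3, -1))) = √(43128 + (89 - 1*(-9)² - 89*64 + 88*(-9) - 9*64)) = √(43128 + (89 - 1*81 - 5696 - 792 - 576)) = √(43128 + (89 - 81 - 5696 - 792 - 576)) = √(43128 - 7056) = √36072 = 6*√1002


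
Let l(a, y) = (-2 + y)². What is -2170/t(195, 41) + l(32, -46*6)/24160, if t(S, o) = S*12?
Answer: 1605217/706680 ≈ 2.2715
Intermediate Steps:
t(S, o) = 12*S
-2170/t(195, 41) + l(32, -46*6)/24160 = -2170/(12*195) + (-2 - 46*6)²/24160 = -2170/2340 + (-2 - 276)²*(1/24160) = -2170*1/2340 + (-278)²*(1/24160) = -217/234 + 77284*(1/24160) = -217/234 + 19321/6040 = 1605217/706680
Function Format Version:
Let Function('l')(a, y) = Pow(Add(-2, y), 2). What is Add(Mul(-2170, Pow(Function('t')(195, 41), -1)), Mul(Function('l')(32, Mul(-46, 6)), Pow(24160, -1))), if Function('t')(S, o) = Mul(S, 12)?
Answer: Rational(1605217, 706680) ≈ 2.2715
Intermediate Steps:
Function('t')(S, o) = Mul(12, S)
Add(Mul(-2170, Pow(Function('t')(195, 41), -1)), Mul(Function('l')(32, Mul(-46, 6)), Pow(24160, -1))) = Add(Mul(-2170, Pow(Mul(12, 195), -1)), Mul(Pow(Add(-2, Mul(-46, 6)), 2), Pow(24160, -1))) = Add(Mul(-2170, Pow(2340, -1)), Mul(Pow(Add(-2, -276), 2), Rational(1, 24160))) = Add(Mul(-2170, Rational(1, 2340)), Mul(Pow(-278, 2), Rational(1, 24160))) = Add(Rational(-217, 234), Mul(77284, Rational(1, 24160))) = Add(Rational(-217, 234), Rational(19321, 6040)) = Rational(1605217, 706680)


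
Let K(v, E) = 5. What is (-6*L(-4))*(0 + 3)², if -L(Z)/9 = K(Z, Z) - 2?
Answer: 1458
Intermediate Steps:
L(Z) = -27 (L(Z) = -9*(5 - 2) = -9*3 = -27)
(-6*L(-4))*(0 + 3)² = (-6*(-27))*(0 + 3)² = 162*3² = 162*9 = 1458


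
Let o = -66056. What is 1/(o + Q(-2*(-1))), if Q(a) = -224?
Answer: -1/66280 ≈ -1.5088e-5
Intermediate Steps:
1/(o + Q(-2*(-1))) = 1/(-66056 - 224) = 1/(-66280) = -1/66280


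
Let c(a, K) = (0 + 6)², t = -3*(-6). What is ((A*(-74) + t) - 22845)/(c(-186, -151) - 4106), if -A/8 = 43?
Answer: -239/370 ≈ -0.64595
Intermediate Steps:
A = -344 (A = -8*43 = -344)
t = 18
c(a, K) = 36 (c(a, K) = 6² = 36)
((A*(-74) + t) - 22845)/(c(-186, -151) - 4106) = ((-344*(-74) + 18) - 22845)/(36 - 4106) = ((25456 + 18) - 22845)/(-4070) = (25474 - 22845)*(-1/4070) = 2629*(-1/4070) = -239/370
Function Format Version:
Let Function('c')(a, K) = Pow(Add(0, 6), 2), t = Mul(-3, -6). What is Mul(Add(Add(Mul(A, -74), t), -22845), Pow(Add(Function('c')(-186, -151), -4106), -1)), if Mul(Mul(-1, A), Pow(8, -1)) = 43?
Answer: Rational(-239, 370) ≈ -0.64595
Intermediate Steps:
A = -344 (A = Mul(-8, 43) = -344)
t = 18
Function('c')(a, K) = 36 (Function('c')(a, K) = Pow(6, 2) = 36)
Mul(Add(Add(Mul(A, -74), t), -22845), Pow(Add(Function('c')(-186, -151), -4106), -1)) = Mul(Add(Add(Mul(-344, -74), 18), -22845), Pow(Add(36, -4106), -1)) = Mul(Add(Add(25456, 18), -22845), Pow(-4070, -1)) = Mul(Add(25474, -22845), Rational(-1, 4070)) = Mul(2629, Rational(-1, 4070)) = Rational(-239, 370)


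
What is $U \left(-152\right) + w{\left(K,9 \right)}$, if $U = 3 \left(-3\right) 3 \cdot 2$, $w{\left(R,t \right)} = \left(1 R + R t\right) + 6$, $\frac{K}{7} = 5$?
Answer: $8564$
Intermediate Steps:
$K = 35$ ($K = 7 \cdot 5 = 35$)
$w{\left(R,t \right)} = 6 + R + R t$ ($w{\left(R,t \right)} = \left(R + R t\right) + 6 = 6 + R + R t$)
$U = -54$ ($U = \left(-9\right) 3 \cdot 2 = \left(-27\right) 2 = -54$)
$U \left(-152\right) + w{\left(K,9 \right)} = \left(-54\right) \left(-152\right) + \left(6 + 35 + 35 \cdot 9\right) = 8208 + \left(6 + 35 + 315\right) = 8208 + 356 = 8564$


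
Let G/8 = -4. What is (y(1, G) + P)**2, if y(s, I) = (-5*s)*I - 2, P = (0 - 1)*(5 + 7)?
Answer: 21316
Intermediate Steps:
G = -32 (G = 8*(-4) = -32)
P = -12 (P = -1*12 = -12)
y(s, I) = -2 - 5*I*s (y(s, I) = -5*I*s - 2 = -2 - 5*I*s)
(y(1, G) + P)**2 = ((-2 - 5*(-32)*1) - 12)**2 = ((-2 + 160) - 12)**2 = (158 - 12)**2 = 146**2 = 21316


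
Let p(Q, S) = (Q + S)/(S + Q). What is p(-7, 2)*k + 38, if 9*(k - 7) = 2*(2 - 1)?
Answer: 407/9 ≈ 45.222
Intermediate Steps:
p(Q, S) = 1 (p(Q, S) = (Q + S)/(Q + S) = 1)
k = 65/9 (k = 7 + (2*(2 - 1))/9 = 7 + (2*1)/9 = 7 + (⅑)*2 = 7 + 2/9 = 65/9 ≈ 7.2222)
p(-7, 2)*k + 38 = 1*(65/9) + 38 = 65/9 + 38 = 407/9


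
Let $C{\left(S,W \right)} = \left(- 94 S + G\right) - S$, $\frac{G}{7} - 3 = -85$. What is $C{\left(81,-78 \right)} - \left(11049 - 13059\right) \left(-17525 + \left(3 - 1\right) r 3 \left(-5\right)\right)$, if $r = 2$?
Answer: $-35354119$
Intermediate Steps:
$G = -574$ ($G = 21 + 7 \left(-85\right) = 21 - 595 = -574$)
$C{\left(S,W \right)} = -574 - 95 S$ ($C{\left(S,W \right)} = \left(- 94 S - 574\right) - S = \left(-574 - 94 S\right) - S = -574 - 95 S$)
$C{\left(81,-78 \right)} - \left(11049 - 13059\right) \left(-17525 + \left(3 - 1\right) r 3 \left(-5\right)\right) = \left(-574 - 7695\right) - \left(11049 - 13059\right) \left(-17525 + \left(3 - 1\right) 2 \cdot 3 \left(-5\right)\right) = \left(-574 - 7695\right) - - 2010 \left(-17525 + 2 \cdot 2 \cdot 3 \left(-5\right)\right) = -8269 - - 2010 \left(-17525 + 4 \cdot 3 \left(-5\right)\right) = -8269 - - 2010 \left(-17525 + 12 \left(-5\right)\right) = -8269 - - 2010 \left(-17525 - 60\right) = -8269 - \left(-2010\right) \left(-17585\right) = -8269 - 35345850 = -35354119$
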